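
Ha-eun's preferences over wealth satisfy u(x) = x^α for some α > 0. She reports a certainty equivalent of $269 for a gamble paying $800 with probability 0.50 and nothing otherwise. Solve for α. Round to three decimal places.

α ≈ 0.636

EU(lottery) = 0.50·800^α + 0.50·0 = 0.50·800^α.
Setting u(269) equal to that: 269^α = 0.50·800^α ⇒ (269/800)^α = 0.50.
Take logs: α = ln 0.50 / ln(269/800) ≈ 0.63597.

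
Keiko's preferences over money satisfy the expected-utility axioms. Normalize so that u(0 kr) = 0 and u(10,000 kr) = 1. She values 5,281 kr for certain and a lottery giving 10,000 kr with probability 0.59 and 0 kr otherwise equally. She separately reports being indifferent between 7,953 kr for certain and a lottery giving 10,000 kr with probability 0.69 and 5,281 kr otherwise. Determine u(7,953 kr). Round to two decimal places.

0.87

From the first indifference, u(5,281 kr) = 0.59·u(10,000 kr) + 0.41·u(0 kr) = 0.59·1 + 0.41·0 = 0.59.
The second indifference gives u(7,953 kr) = 0.69·u(10,000 kr) + 0.31·u(5,281 kr) = 0.69·1.00 + 0.31·0.59 = 0.8729.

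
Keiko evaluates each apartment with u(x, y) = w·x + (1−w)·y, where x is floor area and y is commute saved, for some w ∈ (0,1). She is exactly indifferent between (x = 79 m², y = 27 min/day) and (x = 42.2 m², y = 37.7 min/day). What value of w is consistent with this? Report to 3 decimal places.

u(79,27) = u(42.2,37.7) means w·79 + (1−w)·27 = w·42.2 + (1−w)·37.7.
Collecting terms: w·36.8 = (1−w)·10.7.
Hence w = 10.7/(36.8+10.7) = 10.7/47.5 = 0.225.

w = 0.225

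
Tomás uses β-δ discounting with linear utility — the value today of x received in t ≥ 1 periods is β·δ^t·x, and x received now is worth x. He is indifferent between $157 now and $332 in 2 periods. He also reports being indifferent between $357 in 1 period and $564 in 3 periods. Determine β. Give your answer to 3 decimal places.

β ≈ 0.747

Both payoffs in the second observation are in the future, so β drops out: δ^1·357 = δ^3·564 ⇒ δ^2 = 357/564 = 0.63298, so δ = 0.79560.
The first indifference: 157 = β·δ^2·332, so β = 157/(δ^2·332) = 157/(0.63298·332) ≈ 0.747.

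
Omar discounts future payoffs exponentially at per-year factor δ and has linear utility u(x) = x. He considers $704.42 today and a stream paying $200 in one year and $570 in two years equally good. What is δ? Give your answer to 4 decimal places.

δ ≈ 0.9500

Equating present values: 704.42 = 200δ + 570δ².
Rearranged: 570δ² + 200δ − 704.42 = 0.
δ = (−200 + √(200² + 4·570·704.42)) / (2·570) = (−200 + √1646077.60) / 1140 ≈ 0.9500.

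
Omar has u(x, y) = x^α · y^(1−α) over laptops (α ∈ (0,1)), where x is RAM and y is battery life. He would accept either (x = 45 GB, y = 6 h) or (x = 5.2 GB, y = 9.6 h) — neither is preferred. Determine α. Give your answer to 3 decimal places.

The Cobb–Douglas utilities coincide, so 45^α·6^(1−α) = 5.2^α·9.6^(1−α).
Taking logs: α·ln 45 + (1−α)·ln 6 = α·ln 5.2 + (1−α)·ln 9.6, i.e. α·2.158004 = (1−α)·0.470004.
So α/(1−α) = (0.470004)/(2.158004) = 0.217796, and α = 0.217796/1.217796 ≈ 0.179.

α ≈ 0.179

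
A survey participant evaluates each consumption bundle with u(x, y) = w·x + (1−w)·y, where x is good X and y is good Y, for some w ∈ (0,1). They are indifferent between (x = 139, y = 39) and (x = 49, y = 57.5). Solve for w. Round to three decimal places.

Equating utilities: w·139 + (1−w)·39 = w·49 + (1−w)·57.5.
Collecting terms: w·90 = (1−w)·18.5.
The marginal rate of substitution is 18.5/90, so w = 18.5/(90+18.5) = 0.171.

w = 0.171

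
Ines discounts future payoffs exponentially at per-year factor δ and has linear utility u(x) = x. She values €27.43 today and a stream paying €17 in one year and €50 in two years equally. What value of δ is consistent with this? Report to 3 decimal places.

δ ≈ 0.590

The stream is worth 17δ + 50δ² today, so 17δ + 50δ² = 27.43.
That is, 50δ² + 17δ − 27.43 = 0, a quadratic in δ.
The positive root is δ = [−17 + √(17² + 4·50·27.43)] / (2·50) = (−17 + 75.993)/100 ≈ 0.590.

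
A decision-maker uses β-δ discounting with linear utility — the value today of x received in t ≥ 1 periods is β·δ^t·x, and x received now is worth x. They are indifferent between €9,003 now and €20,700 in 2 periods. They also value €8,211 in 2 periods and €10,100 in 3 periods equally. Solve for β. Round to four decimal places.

β ≈ 0.6581

Both payoffs in the second observation are in the future, so β drops out: δ^2·8211 = δ^3·10100 ⇒ δ = 8211/10100 = 0.81297.
The first indifference: 9003 = β·δ^2·20700, so β = 9003/(δ^2·20700) = 9003/(0.66092·20700) ≈ 0.6581.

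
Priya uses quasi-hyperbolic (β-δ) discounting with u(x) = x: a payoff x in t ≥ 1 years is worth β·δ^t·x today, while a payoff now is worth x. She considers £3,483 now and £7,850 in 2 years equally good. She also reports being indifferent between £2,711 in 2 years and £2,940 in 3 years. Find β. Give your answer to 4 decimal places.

β ≈ 0.5218

From the later pair, β·δ^2·2711 = β·δ^3·2940; dividing through, δ = 2711/2940 = 0.92211.
Substituting δ into 3483 = β·δ^2·7850: β = 3483/(6674.735) ≈ 0.5218.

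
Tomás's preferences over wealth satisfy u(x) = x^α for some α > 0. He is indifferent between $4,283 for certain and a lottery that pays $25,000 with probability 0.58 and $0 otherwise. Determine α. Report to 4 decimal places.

Since u(0) = 0, the lottery's EU is 0.58·25000^α.
Indifference: 4283^α = 0.58·25000^α, so (4283/25000)^α = 0.58.
Taking logs: α·ln(4283/25000) = ln(0.58), so α = -0.5447272 / -1.7642221 ≈ 0.3088.

α ≈ 0.3088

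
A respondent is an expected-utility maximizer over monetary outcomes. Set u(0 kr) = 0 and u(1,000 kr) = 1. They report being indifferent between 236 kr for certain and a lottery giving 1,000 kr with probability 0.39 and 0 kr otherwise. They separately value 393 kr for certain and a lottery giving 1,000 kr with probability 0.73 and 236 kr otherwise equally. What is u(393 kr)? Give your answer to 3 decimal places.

First, u(236 kr) = 0.39·u(1,000 kr) + 0.61·u(0 kr) = 0.39.
Then u(393 kr) = 0.73·u(1,000 kr) + 0.27·u(236 kr) = 0.73·1.00 + 0.27·0.39 = 0.8353.

0.835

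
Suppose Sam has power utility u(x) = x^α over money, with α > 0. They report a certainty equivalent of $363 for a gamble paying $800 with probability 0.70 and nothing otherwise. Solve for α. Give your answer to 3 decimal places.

α ≈ 0.451

Since u(0) = 0, the lottery's EU is 0.70·800^α.
Indifference: 363^α = 0.70·800^α, so (363/800)^α = 0.70.
Taking logs: α·ln(363/800) = ln(0.70), so α = -0.356675 / -0.790209 ≈ 0.451.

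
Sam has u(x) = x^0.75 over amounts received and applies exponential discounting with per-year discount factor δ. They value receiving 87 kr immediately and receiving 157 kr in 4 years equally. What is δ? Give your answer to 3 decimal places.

Equating discounted utilities: u(87) = δ^4·u(157) ⇒ δ^4 = u(87)/u(157).
With u(x) = x^0.75: δ^4 = 87^0.75/157^0.75 = (87/157)^0.75 = 0.64227.
So δ = 0.64227^(1/4) ≈ 0.895.

δ ≈ 0.895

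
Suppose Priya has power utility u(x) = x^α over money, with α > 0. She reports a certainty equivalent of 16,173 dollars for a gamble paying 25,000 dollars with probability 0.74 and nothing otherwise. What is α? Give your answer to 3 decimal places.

α ≈ 0.691

The lottery's expected utility is 0.74·u(25000) + 0.26·u(0) = 0.74·25000^α (since u(0) = 0 for α > 0).
Equating: 16173^α = 0.74·25000^α, i.e. 0.6469^α = 0.74.
Taking logs: α·ln(16173/25000) = ln(0.74), so α = -0.301105 / -0.435533 ≈ 0.691.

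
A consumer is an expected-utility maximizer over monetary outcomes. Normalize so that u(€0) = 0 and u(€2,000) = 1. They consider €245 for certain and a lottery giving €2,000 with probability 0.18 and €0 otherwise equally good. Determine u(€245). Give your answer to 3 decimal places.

0.180

u(€245) equals the lottery's expected utility: 0.18·1 + 0.82·0 = 0.18.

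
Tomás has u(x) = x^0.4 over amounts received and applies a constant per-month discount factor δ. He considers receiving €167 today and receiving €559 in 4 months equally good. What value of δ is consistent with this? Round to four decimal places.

δ ≈ 0.8862

The payoff in 4 months is discounted by δ^4, so u(167) = δ^4·u(559) and δ^4 = u(167)/u(559).
Since u(x) = x^0.4, δ^4 = (167/559)^0.4 = 0.29875^0.4 = 0.61677.
So δ = 0.61677^(1/4) ≈ 0.8862.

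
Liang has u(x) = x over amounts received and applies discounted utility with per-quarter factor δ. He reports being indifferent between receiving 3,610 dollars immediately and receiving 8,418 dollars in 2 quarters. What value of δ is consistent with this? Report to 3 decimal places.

δ ≈ 0.655

The payoff in 2 quarters is discounted by δ^2, so u(3610) = δ^2·u(8418) and δ^2 = u(3610)/u(8418).
With u(x) = x: δ^2 = 3610/8418 = 0.42884.
Taking the square root: δ = 0.42884^(1/2) ≈ 0.655.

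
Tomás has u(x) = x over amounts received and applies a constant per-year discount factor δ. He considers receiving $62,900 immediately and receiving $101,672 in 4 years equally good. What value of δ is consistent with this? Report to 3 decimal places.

The payoff in 4 years is discounted by δ^4, so u(62900) = δ^4·u(101672) and δ^4 = u(62900)/u(101672).
With u(x) = x: δ^4 = 62900/101672 = 0.61866.
So δ = 0.61866^(1/4) ≈ 0.887.

δ ≈ 0.887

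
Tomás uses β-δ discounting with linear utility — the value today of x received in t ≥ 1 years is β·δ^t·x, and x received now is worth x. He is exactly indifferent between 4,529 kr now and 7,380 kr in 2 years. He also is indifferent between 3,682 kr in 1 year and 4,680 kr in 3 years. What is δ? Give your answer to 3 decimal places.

The second indifference involves only future payoffs, so β cancels: β·δ^1·3682 = β·δ^3·4680, giving δ^2 = 3682/4680 = 0.78675, so δ = 0.88699.

δ ≈ 0.887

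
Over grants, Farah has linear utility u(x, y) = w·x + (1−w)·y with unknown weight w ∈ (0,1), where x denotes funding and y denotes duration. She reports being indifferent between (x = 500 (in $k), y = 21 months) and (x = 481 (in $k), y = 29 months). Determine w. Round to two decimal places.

Indifference: w·500 + (1−w)·21 = w·481 + (1−w)·29.
Rearranging, 19·w − 8·(1−w) = 0.
So w/(1−w) = 8/19 = 0.4211, giving w = 8/(19+8) = 0.30.

w = 0.30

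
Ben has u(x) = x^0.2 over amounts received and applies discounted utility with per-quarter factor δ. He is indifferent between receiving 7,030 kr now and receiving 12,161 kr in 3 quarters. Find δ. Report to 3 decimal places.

Indifference means u(7030) = δ^3 · u(12161), so δ^3 = u(7030)/u(12161).
Since u(x) = x^0.2, δ^3 = (7030/12161)^0.2 = 0.57808^0.2 = 0.89618.
Taking the cube root: δ = 0.89618^(1/3) ≈ 0.964.

δ ≈ 0.964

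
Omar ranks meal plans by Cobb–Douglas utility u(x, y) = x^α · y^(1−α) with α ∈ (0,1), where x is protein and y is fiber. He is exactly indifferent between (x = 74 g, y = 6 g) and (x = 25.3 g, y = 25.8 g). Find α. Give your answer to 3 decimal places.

The Cobb–Douglas utilities coincide, so 74^α·6^(1−α) = 25.3^α·25.8^(1−α).
Rearrange to (74/25.3)^α = (25.8/6)^(1−α) and take logs: α·1.073261 = (1−α)·1.458615.
Thus α·(2.531876) = 1.458615, so α = 1.458615/2.531876 ≈ 0.576.

α ≈ 0.576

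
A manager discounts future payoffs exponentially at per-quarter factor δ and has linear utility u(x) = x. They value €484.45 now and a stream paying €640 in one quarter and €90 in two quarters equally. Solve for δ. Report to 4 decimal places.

δ ≈ 0.6900

Present value of the stream is 640·δ + 90·δ². Indifference gives 640δ + 90δ² = 484.45.
So 90δ² + 640δ − 484.45 = 0.
δ = (−640 + √(640² + 4·90·484.45)) / (2·90) = (−640 + √584002.00) / 180 ≈ 0.6900.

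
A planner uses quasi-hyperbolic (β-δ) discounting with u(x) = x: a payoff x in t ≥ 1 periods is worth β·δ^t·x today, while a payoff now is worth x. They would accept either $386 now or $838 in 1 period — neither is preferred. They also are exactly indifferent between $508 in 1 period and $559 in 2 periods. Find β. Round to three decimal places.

From the later pair, β·δ^1·508 = β·δ^2·559; dividing through, δ = 508/559 = 0.90877.
The first indifference: 386 = β·δ·838, so β = 386/(δ·838) = 386/(0.90877·838) ≈ 0.507.

β ≈ 0.507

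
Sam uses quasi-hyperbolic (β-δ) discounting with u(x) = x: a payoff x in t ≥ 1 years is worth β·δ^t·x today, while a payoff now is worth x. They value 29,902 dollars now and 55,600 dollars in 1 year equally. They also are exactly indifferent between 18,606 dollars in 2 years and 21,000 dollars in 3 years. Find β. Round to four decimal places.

The second indifference involves only future payoffs, so β cancels: β·δ^2·18606 = β·δ^3·21000, giving δ = 18606/21000 = 0.88600.
Now use the now-vs-future pair: 29902 = β·δ·55600 gives β = 29902/(0.88600·55600) ≈ 0.6070.

β ≈ 0.6070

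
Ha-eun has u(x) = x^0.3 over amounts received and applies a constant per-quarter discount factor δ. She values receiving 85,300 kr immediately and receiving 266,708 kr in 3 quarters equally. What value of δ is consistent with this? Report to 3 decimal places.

Indifference means u(85300) = δ^3 · u(266708), so δ^3 = u(85300)/u(266708).
With u(x) = x^0.3: δ^3 = 85300^0.3/266708^0.3 = (85300/266708)^0.3 = 0.71035.
Taking the cube root: δ = 0.71035^(1/3) ≈ 0.892.

δ ≈ 0.892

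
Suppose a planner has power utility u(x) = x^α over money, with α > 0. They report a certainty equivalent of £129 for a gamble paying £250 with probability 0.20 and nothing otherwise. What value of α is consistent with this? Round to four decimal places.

Since u(0) = 0, the lottery's EU is 0.20·250^α.
Indifference: 129^α = 0.20·250^α, so (129/250)^α = 0.20.
Taking logs: α·ln(129/250) = ln(0.20), so α = -1.6094379 / -0.6616485 ≈ 2.4325.

α ≈ 2.4325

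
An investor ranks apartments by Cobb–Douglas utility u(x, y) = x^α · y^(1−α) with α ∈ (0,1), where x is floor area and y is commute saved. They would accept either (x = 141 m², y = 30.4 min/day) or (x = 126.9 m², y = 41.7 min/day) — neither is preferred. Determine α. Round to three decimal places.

α ≈ 0.750

Indifference: 141^α · 30.4^(1−α) = 126.9^α · 41.7^(1−α).
Rearrange to (141/126.9)^α = (41.7/30.4)^(1−α) and take logs: α·0.105361 = (1−α)·0.316059.
Thus α·(0.421420) = 0.316059, so α = 0.316059/0.421420 ≈ 0.750.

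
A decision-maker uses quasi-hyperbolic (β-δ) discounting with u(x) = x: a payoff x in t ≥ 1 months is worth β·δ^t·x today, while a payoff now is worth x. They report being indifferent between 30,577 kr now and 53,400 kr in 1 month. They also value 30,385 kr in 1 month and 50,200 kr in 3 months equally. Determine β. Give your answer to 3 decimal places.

β ≈ 0.736

From the later pair, β·δ^1·30385 = β·δ^3·50200; dividing through, δ^2 = 30385/50200 = 0.60528, so δ = 0.77800.
Now use the now-vs-future pair: 30577 = β·δ·53400 gives β = 30577/(0.77800·53400) ≈ 0.736.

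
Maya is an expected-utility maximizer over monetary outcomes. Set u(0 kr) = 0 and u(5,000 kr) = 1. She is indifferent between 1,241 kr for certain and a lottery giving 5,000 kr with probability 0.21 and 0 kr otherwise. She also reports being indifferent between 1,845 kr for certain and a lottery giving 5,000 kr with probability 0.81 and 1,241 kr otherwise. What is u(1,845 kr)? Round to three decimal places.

0.850

From the first indifference, u(1,241 kr) = 0.21·u(5,000 kr) + 0.79·u(0 kr) = 0.21·1 + 0.79·0 = 0.21.
Chaining: u(1,845 kr) = 0.81·1.00 + 0.19·0.21 = 0.8499.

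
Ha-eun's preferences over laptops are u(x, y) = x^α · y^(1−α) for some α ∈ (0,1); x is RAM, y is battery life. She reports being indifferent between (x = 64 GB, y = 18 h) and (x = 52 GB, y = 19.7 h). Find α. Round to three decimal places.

Set the two utilities equal: 64^α·18^(1−α) = 52^α·19.7^(1−α).
(64/52)^α = (19.7/18)^(1−α); take logs: α·ln(64/52) = (1−α)·ln(19.7/18), i.e. α·0.207639 = (1−α)·0.090247.
So α/(1−α) = (0.090247)/(0.207639) = 0.434634, and α = 0.434634/1.434634 ≈ 0.303.

α ≈ 0.303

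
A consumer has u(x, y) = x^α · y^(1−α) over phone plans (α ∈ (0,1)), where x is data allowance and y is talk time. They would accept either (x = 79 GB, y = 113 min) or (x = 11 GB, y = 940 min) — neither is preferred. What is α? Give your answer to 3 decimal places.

The Cobb–Douglas utilities coincide, so 79^α·113^(1−α) = 11^α·940^(1−α).
Rearrange to (79/11)^α = (940/113)^(1−α) and take logs: α·1.971553 = (1−α)·2.118492.
Thus α·(4.090045) = 2.118492, so α = 2.118492/4.090045 ≈ 0.518.

α ≈ 0.518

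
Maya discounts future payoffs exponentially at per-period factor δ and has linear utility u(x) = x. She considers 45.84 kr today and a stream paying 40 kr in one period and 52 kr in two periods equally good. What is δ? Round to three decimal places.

Present value of the stream is 40·δ + 52·δ². Indifference gives 40δ + 52δ² = 45.84.
So 52δ² + 40δ − 45.84 = 0.
By the quadratic formula (taking the positive root), δ = (−40 + √11134.72) / 104 ≈ 0.630.

δ ≈ 0.630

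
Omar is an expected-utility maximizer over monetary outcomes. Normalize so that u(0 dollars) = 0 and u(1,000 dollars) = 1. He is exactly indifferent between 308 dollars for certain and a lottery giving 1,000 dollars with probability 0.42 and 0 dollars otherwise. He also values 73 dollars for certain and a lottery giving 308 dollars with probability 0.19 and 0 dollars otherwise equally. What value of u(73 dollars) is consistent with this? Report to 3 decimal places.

0.080

First, u(308 dollars) = 0.42·u(1,000 dollars) + 0.58·u(0 dollars) = 0.42.
Chaining: u(73 dollars) = 0.19·0.42 + 0.81·0.00 = 0.0798.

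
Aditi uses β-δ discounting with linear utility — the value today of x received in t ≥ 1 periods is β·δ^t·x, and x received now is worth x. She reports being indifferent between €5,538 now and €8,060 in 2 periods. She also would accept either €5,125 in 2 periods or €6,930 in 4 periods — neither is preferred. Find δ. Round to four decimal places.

δ ≈ 0.8600

The second indifference involves only future payoffs, so β cancels: β·δ^2·5125 = β·δ^4·6930, giving δ^2 = 5125/6930 = 0.73954, so δ = 0.85996.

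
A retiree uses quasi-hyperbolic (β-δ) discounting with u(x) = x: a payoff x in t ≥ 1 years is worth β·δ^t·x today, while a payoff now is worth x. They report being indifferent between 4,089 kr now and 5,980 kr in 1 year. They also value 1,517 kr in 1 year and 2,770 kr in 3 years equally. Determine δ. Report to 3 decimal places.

δ ≈ 0.740

From the later pair, β·δ^1·1517 = β·δ^3·2770; dividing through, δ^2 = 1517/2770 = 0.54765, so δ = 0.74004.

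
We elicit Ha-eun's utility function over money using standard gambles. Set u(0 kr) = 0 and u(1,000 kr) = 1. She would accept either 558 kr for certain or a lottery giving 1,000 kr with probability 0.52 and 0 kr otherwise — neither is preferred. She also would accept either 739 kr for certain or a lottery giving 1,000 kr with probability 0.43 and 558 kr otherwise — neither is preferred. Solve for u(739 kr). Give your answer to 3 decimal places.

0.726

From the first indifference, u(558 kr) = 0.52·u(1,000 kr) + 0.48·u(0 kr) = 0.52·1 + 0.48·0 = 0.52.
Then u(739 kr) = 0.43·u(1,000 kr) + 0.57·u(558 kr) = 0.43·1.00 + 0.57·0.52 = 0.7264.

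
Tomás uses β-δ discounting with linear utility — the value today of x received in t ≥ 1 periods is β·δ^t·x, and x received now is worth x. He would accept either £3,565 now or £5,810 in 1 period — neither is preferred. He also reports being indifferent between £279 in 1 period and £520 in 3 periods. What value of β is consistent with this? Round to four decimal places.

β ≈ 0.8377

Both payoffs in the second observation are in the future, so β drops out: δ^1·279 = δ^3·520 ⇒ δ^2 = 279/520 = 0.53654, so δ = 0.73249.
Substituting δ into 3565 = β·δ·5810: β = 3565/(4255.754) ≈ 0.8377.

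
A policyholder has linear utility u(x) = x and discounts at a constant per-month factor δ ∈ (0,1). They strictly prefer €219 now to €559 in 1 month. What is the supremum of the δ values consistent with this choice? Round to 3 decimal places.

δ < 0.392

Comparing present values: 219 > δ·559.
Dividing through by 559 gives δ < 0.39177.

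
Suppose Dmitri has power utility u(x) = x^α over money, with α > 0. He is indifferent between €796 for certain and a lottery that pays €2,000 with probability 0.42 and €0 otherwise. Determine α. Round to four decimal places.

The lottery's expected utility is 0.42·u(2000) + 0.58·u(0) = 0.42·2000^α (since u(0) = 0 for α > 0).
Equating: 796^α = 0.42·2000^α, i.e. 0.3980^α = 0.42.
α = ln(0.42) / ln(796/2000) = -0.8675006/-0.9213033 ≈ 0.9416.

α ≈ 0.9416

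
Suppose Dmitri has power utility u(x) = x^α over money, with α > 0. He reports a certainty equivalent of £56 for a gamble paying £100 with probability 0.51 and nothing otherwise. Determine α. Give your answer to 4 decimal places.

α ≈ 1.1613

Since u(0) = 0, the lottery's EU is 0.51·100^α.
Indifference: 56^α = 0.51·100^α, so (56/100)^α = 0.51.
Taking logs: α·ln(56/100) = ln(0.51), so α = -0.6733446 / -0.5798185 ≈ 1.1613.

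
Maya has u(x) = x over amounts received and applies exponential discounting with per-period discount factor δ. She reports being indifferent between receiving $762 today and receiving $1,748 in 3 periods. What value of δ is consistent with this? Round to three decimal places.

Indifference means u(762) = δ^3 · u(1748), so δ^3 = u(762)/u(1748).
With u(x) = x: δ^3 = 762/1748 = 0.43593.
Hence δ = (0.43593)^(1/3) = 0.75824.

δ ≈ 0.758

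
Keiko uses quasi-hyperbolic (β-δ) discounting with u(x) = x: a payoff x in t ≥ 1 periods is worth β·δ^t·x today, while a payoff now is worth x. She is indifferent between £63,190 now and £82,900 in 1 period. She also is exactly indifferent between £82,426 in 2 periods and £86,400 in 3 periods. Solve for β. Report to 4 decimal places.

The second indifference involves only future payoffs, so β cancels: β·δ^2·82426 = β·δ^3·86400, giving δ = 82426/86400 = 0.95400.
Substituting δ into 63190 = β·δ·82900: β = 63190/(79086.984) ≈ 0.7990.

β ≈ 0.7990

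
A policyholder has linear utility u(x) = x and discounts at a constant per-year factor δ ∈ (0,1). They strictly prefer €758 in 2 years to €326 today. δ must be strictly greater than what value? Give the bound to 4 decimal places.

Comparing present values: 326 < δ^2·758.
Hence δ^2 > 326/758 = 0.43008, and x ↦ x^(1/2) is increasing on (0,∞).
δ > (326/758)^(1/2) ≈ 0.6558.

δ > 0.6558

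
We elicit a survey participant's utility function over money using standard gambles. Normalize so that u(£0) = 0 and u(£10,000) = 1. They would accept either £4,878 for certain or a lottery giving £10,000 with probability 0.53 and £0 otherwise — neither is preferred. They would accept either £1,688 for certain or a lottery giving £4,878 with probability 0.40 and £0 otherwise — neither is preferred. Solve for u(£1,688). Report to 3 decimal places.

From the first indifference, u(£4,878) = 0.53·u(£10,000) + 0.47·u(£0) = 0.53·1 + 0.47·0 = 0.53.
Chaining: u(£1,688) = 0.40·0.53 + 0.60·0.00 = 0.2120.

0.212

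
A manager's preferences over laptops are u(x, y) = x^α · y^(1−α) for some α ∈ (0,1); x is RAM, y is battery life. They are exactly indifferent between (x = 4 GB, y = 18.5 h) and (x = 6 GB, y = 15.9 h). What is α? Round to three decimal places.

α ≈ 0.272

Set the two utilities equal: 4^α·18.5^(1−α) = 6^α·15.9^(1−α).
Rearrange to (4/6)^α = (15.9/18.5)^(1−α) and take logs: α·-0.405465 = (1−α)·-0.151452.
Thus α·(-0.556917) = -0.151452, so α = -0.151452/-0.556917 ≈ 0.272.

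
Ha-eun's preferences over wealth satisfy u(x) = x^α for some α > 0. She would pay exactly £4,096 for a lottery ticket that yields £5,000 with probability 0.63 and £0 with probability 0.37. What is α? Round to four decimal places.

The lottery's expected utility is 0.63·u(5000) + 0.37·u(0) = 0.63·5000^α (since u(0) = 0 for α > 0).
Indifference: 4096^α = 0.63·5000^α, so (4096/5000)^α = 0.63.
Take logs: α = ln 0.63 / ln(4096/5000) ≈ 2.316815.

α ≈ 2.3168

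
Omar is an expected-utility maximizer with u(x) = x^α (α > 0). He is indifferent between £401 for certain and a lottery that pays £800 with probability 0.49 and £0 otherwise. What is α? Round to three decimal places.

α ≈ 1.033

The lottery's expected utility is 0.49·u(800) + 0.51·u(0) = 0.49·800^α (since u(0) = 0 for α > 0).
Setting u(401) equal to that: 401^α = 0.49·800^α ⇒ (401/800)^α = 0.49.
Taking logs: α·ln(401/800) = ln(0.49), so α = -0.713350 / -0.690650 ≈ 1.033.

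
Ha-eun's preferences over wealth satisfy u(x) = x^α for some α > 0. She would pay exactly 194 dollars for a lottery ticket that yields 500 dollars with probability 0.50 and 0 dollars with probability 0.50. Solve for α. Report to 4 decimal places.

The lottery's expected utility is 0.50·u(500) + 0.50·u(0) = 0.50·500^α (since u(0) = 0 for α > 0).
Setting u(194) equal to that: 194^α = 0.50·500^α ⇒ (194/500)^α = 0.50.
Take logs: α = ln 0.50 / ln(194/500) ≈ 0.732133.

α ≈ 0.7321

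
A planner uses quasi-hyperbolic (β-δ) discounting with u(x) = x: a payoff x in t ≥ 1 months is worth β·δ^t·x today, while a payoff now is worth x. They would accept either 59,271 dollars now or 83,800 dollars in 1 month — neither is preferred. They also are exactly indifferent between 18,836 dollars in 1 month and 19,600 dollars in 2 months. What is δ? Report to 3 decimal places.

The second indifference involves only future payoffs, so β cancels: β·δ^1·18836 = β·δ^2·19600, giving δ = 18836/19600 = 0.96102.

δ ≈ 0.961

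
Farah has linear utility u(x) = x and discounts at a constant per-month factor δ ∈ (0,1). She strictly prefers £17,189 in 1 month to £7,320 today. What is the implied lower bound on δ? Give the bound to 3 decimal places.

δ > 0.426

The preference means 7320 < δ·17189.
Dividing through by 17189 gives δ > 0.42585.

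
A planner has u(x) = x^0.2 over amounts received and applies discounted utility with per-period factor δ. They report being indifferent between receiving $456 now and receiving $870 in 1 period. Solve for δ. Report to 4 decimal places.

δ ≈ 0.8788

Indifference means u(456) = δ · u(870), so δ = u(456)/u(870).
Since u(x) = x^0.2, δ = (456/870)^0.2 = 0.52414^0.2 = 0.87880.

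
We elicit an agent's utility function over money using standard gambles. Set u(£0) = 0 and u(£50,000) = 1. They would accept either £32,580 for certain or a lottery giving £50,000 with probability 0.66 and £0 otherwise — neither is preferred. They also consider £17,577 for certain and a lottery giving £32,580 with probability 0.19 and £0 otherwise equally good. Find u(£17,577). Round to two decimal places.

0.13

From the first indifference, u(£32,580) = 0.66·u(£50,000) + 0.34·u(£0) = 0.66·1 + 0.34·0 = 0.66.
The second indifference gives u(£17,577) = 0.19·u(£32,580) + 0.81·u(£0) = 0.19·0.66 + 0.81·0.00 = 0.1254.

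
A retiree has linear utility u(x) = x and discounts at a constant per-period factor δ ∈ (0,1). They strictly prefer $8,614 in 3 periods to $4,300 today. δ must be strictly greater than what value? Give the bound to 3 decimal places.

δ > 0.793

The preference means 4300 < δ^3·8614.
Hence δ^3 > 4300/8614 = 0.49919, and x ↦ x^(1/3) is increasing on (0,∞).
δ > 0.49919^(1/3) = 0.793.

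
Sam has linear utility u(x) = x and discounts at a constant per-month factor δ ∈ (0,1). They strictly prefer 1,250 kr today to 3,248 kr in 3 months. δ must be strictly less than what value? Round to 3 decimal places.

δ < 0.727

The preference means 1250 > δ^3·3248.
So δ^3 < 1250/3248 = 0.38485; taking the cube root of both positive sides preserves the inequality.
δ < 0.38485^(1/3) = 0.727.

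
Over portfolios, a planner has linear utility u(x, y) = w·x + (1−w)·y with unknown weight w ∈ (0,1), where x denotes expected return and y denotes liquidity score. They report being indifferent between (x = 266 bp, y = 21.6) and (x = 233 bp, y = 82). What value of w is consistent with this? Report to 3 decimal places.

Equating utilities: w·266 + (1−w)·21.6 = w·233 + (1−w)·82.
Collecting terms: w·33 = (1−w)·60.4.
Hence w = 60.4/(33+60.4) = 60.4/93.4 = 0.647.

w = 0.647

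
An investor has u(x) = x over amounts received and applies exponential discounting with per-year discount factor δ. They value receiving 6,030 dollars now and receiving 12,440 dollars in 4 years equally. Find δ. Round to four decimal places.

δ ≈ 0.8344

Indifference means u(6030) = δ^4 · u(12440), so δ^4 = u(6030)/u(12440).
With u(x) = x: δ^4 = 6030/12440 = 0.48473.
So δ = 0.48473^(1/4) ≈ 0.8344.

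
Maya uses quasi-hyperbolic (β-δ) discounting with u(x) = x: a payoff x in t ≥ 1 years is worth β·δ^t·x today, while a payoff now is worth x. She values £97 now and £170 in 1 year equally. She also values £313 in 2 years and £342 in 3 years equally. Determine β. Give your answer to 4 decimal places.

From the later pair, β·δ^2·313 = β·δ^3·342; dividing through, δ = 313/342 = 0.91520.
Substituting δ into 97 = β·δ·170: β = 97/(155.585) ≈ 0.6235.

β ≈ 0.6235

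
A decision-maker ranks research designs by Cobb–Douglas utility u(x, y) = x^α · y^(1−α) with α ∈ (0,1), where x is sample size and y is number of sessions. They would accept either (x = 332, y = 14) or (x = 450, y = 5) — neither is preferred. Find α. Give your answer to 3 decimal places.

α ≈ 0.772

The Cobb–Douglas utilities coincide, so 332^α·14^(1−α) = 450^α·5^(1−α).
(332/450)^α = (5/14)^(1−α); take logs: α·ln(332/450) = (1−α)·ln(5/14), i.e. α·-0.304113 = (1−α)·-1.029619.
So α/(1−α) = (-1.029619)/(-0.304113) = 3.385646, and α = 3.385646/4.385646 ≈ 0.772.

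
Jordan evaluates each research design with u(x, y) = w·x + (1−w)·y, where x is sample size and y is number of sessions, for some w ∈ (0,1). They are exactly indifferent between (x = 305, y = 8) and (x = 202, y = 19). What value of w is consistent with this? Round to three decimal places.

w = 0.096

Equating utilities: w·305 + (1−w)·8 = w·202 + (1−w)·19.
w·(305−202) = (1−w)·(19−8), i.e. w·103 = (1−w)·11.
So w/(1−w) = 11/103 = 0.1068, giving w = 11/(103+11) = 0.096.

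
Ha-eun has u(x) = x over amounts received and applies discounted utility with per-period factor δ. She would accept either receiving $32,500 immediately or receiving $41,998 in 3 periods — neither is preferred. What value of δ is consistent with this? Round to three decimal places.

The payoff in 3 periods is discounted by δ^3, so u(32500) = δ^3·u(41998) and δ^3 = u(32500)/u(41998).
With u(x) = x: δ^3 = 32500/41998 = 0.77385.
Taking the cube root: δ = 0.77385^(1/3) ≈ 0.918.

δ ≈ 0.918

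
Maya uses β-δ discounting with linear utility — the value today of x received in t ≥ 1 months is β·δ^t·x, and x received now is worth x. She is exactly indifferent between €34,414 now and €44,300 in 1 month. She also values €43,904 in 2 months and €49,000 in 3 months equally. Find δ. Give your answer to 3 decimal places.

δ ≈ 0.896

Both payoffs in the second observation are in the future, so β drops out: δ^2·43904 = δ^3·49000 ⇒ δ = 43904/49000 = 0.89600.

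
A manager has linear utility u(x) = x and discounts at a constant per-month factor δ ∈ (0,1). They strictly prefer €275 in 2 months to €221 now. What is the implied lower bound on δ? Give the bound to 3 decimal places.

δ > 0.896

Under u(x) = x this choice says 221 < δ^2·275.
Dividing by 275: δ^2 > 0.80364. Both sides are positive, so the square root keeps the direction.
δ > (221/275)^(1/2) ≈ 0.896.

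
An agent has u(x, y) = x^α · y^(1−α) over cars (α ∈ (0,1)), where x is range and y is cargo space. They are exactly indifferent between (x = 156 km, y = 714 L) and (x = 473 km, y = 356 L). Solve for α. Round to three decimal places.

Set the two utilities equal: 156^α·714^(1−α) = 473^α·356^(1−α).
Taking logs: α·ln 156 + (1−α)·ln 714 = α·ln 473 + (1−α)·ln 356, i.e. α·-1.109239 = (1−α)·-0.695952.
So α/(1−α) = (-0.695952)/(-1.109239) = 0.627414, and α = 0.627414/1.627414 ≈ 0.386.

α ≈ 0.386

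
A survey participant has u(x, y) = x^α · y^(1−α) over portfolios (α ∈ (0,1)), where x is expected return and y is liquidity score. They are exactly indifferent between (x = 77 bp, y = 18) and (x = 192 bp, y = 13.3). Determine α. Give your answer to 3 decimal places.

α ≈ 0.249

Indifference: 77^α · 18^(1−α) = 192^α · 13.3^(1−α).
Rearrange to (77/192)^α = (13.3/18)^(1−α) and take logs: α·-0.913690 = (1−α)·-0.302608.
So α/(1−α) = (-0.302608)/(-0.913690) = 0.331193, and α = 0.331193/1.331193 ≈ 0.249.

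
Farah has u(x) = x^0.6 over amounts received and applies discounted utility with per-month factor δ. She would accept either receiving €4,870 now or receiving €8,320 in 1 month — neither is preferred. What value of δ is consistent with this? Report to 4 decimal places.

The payoff in 1 month is discounted by δ, so u(4870) = δ·u(8320) and δ = u(4870)/u(8320).
Since u(x) = x^0.6, δ = (4870/8320)^0.6 = 0.58534^0.6 = 0.72518.

δ ≈ 0.7252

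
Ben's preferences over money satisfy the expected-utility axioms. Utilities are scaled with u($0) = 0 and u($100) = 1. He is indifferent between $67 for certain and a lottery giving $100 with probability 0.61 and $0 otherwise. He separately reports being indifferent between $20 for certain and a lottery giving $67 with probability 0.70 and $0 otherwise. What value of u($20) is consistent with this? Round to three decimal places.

From the first indifference, u($67) = 0.61·u($100) + 0.39·u($0) = 0.61·1 + 0.39·0 = 0.61.
The second indifference gives u($20) = 0.70·u($67) + 0.30·u($0) = 0.70·0.61 + 0.30·0.00 = 0.4270.

0.427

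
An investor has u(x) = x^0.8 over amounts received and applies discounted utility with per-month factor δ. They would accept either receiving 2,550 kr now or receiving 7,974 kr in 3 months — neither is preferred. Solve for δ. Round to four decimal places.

δ ≈ 0.7378

The payoff in 3 months is discounted by δ^3, so u(2550) = δ^3·u(7974) and δ^3 = u(2550)/u(7974).
With u(x) = x^0.8: δ^3 = 2550^0.8/7974^0.8 = (2550/7974)^0.8 = 0.40169.
Taking the cube root: δ = 0.40169^(1/3) ≈ 0.7378.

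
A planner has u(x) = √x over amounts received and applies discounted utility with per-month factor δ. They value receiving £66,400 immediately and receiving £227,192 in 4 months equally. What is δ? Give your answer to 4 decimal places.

Equating discounted utilities: u(66400) = δ^4·u(227192) ⇒ δ^4 = u(66400)/u(227192).
With u(x) = √x: δ^4 = √66400/√227192 = √(66400/227192) = 0.54061.
Taking the 4th root: δ = 0.54061^(1/4) ≈ 0.8575.

δ ≈ 0.8575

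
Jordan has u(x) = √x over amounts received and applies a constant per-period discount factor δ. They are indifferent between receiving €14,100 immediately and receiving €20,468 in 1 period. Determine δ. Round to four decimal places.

δ ≈ 0.8300

Equating discounted utilities: u(14100) = δ·u(20468) ⇒ δ = u(14100)/u(20468).
Since u(x) = √x, δ = √(14100/20468) = 0.82999.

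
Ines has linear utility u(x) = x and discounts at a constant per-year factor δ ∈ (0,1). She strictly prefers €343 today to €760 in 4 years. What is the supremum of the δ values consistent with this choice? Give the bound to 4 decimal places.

Under u(x) = x this choice says 343 > δ^4·760.
Dividing by 760: δ^4 < 0.45132. Both sides are positive, so the 4th root keeps the direction.
δ < 0.45132^(1/4) = 0.8196.

δ < 0.8196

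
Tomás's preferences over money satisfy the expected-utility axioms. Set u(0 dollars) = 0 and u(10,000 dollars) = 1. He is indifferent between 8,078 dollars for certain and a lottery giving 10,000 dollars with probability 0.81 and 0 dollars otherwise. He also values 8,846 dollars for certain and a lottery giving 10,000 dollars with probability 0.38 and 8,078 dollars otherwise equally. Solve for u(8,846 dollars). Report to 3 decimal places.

0.882

From the first indifference, u(8,078 dollars) = 0.81·u(10,000 dollars) + 0.19·u(0 dollars) = 0.81·1 + 0.19·0 = 0.81.
The second indifference gives u(8,846 dollars) = 0.38·u(10,000 dollars) + 0.62·u(8,078 dollars) = 0.38·1.00 + 0.62·0.81 = 0.8822.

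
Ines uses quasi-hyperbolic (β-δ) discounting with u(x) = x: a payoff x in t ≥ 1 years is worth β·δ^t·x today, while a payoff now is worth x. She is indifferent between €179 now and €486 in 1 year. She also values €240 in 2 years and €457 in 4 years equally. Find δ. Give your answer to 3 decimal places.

δ ≈ 0.725

The second indifference involves only future payoffs, so β cancels: β·δ^2·240 = β·δ^4·457, giving δ^2 = 240/457 = 0.52516, so δ = 0.72468.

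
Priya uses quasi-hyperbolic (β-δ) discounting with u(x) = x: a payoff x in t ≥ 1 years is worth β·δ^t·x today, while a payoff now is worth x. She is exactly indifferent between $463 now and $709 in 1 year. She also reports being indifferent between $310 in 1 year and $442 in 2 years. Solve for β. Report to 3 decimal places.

β ≈ 0.931

Both payoffs in the second observation are in the future, so β drops out: δ^1·310 = δ^2·442 ⇒ δ = 310/442 = 0.70136.
The first indifference: 463 = β·δ·709, so β = 463/(δ·709) = 463/(0.70136·709) ≈ 0.931.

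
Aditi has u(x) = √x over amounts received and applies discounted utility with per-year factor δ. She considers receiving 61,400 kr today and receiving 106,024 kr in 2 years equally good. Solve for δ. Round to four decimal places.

δ ≈ 0.8724

Indifference means u(61400) = δ^2 · u(106024), so δ^2 = u(61400)/u(106024).
Since u(x) = √x, δ^2 = √(61400/106024) = 0.76100.
Hence δ = (0.76100)^(1/2) = 0.872351.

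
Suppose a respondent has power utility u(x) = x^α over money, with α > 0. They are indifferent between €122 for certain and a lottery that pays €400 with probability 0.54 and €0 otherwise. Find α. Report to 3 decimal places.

α ≈ 0.519

The lottery's expected utility is 0.54·u(400) + 0.46·u(0) = 0.54·400^α (since u(0) = 0 for α > 0).
Setting u(122) equal to that: 122^α = 0.54·400^α ⇒ (122/400)^α = 0.54.
α = ln(0.54) / ln(122/400) = -0.616186/-1.187444 ≈ 0.519.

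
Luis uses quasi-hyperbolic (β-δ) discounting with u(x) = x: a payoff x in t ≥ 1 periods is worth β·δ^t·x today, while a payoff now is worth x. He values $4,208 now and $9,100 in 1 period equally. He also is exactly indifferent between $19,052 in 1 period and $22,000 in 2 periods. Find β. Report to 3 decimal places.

β ≈ 0.534

From the later pair, β·δ^1·19052 = β·δ^2·22000; dividing through, δ = 19052/22000 = 0.86600.
Substituting δ into 4208 = β·δ·9100: β = 4208/(7880.600) ≈ 0.534.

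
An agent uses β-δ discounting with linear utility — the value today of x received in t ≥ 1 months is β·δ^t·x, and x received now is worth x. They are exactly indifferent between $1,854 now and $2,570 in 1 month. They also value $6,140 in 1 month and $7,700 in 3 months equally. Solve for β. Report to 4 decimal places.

β ≈ 0.8079

The second indifference involves only future payoffs, so β cancels: β·δ^1·6140 = β·δ^3·7700, giving δ^2 = 6140/7700 = 0.79740, so δ = 0.89297.
The first indifference: 1854 = β·δ·2570, so β = 1854/(δ·2570) = 1854/(0.89297·2570) ≈ 0.8079.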